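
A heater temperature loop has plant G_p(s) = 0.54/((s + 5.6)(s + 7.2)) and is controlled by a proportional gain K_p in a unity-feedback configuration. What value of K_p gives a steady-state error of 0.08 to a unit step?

K_p = 859

Steady-state error for a unit step on this type-0 loop is 1/(1 + K_p·G_p(0)).
G_p(0) = 0.01339. Require 1/(1 + K_p·0.01339) = 0.08, so 1 + 0.01339·K_p = 12.5.
K_p = (12.5 − 1)/0.01339 = 859.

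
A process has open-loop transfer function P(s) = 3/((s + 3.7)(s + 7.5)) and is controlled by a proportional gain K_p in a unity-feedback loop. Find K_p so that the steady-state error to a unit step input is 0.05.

Steady-state error for a unit step on this type-0 loop is 1/(1 + K_p·P(0)).
P(0) = 0.1081. Require 1/(1 + K_p·0.1081) = 0.05, so 1 + 0.1081·K_p = 20.
K_p = (20 − 1)/0.1081 = 176.

K_p = 176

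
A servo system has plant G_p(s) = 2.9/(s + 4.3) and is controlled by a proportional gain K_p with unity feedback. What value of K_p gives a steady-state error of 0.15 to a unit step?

K_p = 8.4

Steady-state error for a unit step on this type-0 loop is 1/(1 + K_p·G_p(0)).
G_p(0) = 0.6744. Require 1/(1 + K_p·0.6744) = 0.15, so 1 + 0.6744·K_p = 6.667.
K_p = (6.667 − 1)/0.6744 = 8.4.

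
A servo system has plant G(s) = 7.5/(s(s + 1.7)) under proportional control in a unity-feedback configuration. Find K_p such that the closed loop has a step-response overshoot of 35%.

K_p = 0.959

From %OS = 100·exp(−πζ/√(1−ζ²)) = 35%, ζ = −ln(0.35)/√(π²+ln²(0.35)) = 0.3169.
Characteristic equation s² + 1.7s + 7.5K_p = 0 gives ζ = 1.7/(2√(7.5K_p)).
Setting ζ = 0.3169: √(7.5K_p) = 1.7/(2·0.3169) = 2.682, so K_p = 7.193/7.5 = 0.959.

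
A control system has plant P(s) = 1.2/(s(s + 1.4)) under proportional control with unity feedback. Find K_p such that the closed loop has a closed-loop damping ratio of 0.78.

K_p = 0.671

Closed-loop characteristic equation: s² + 1.4s + K_p·1.2 = 0.
So ω_n = √(1.2K_p) and 2ζω_n = 1.4, giving ζ = 1.4/(2√(1.2K_p)).
Setting ζ = 0.78: √(1.2K_p) = 1.4/(2·0.78) = 0.8974, so K_p = 0.8054/1.2 = 0.671.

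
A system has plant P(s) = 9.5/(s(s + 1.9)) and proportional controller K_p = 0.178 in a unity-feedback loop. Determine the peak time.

T_p = 3.54 s

From 1 + K_pP(s) = 0: s² + 1.9s + 1.691 = 0 ⇒ ω_n = 1.3, ζ = 0.7306.
Damped frequency ω_d = ω_n√(1−ζ²) = 0.888 rad/s, so peak time T_p = π/ω_d = 3.54 s.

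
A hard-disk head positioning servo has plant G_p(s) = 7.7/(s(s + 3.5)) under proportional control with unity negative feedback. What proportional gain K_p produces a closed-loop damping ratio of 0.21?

Closed-loop characteristic equation: s² + 3.5s + K_p·7.7 = 0.
So ω_n = √(7.7K_p) and 2ζω_n = 3.5, giving ζ = 3.5/(2√(7.7K_p)).
Setting ζ = 0.21: √(7.7K_p) = 3.5/(2·0.21) = 8.333, so K_p = 69.44/7.7 = 9.02.

K_p = 9.02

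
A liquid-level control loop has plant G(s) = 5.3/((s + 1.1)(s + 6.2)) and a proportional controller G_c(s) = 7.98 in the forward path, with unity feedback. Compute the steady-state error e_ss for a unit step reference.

0.139

The loop is type 0. Static position error constant K_pos = G_c(0)·G(0) = 7.98·0.7771 = 6.201.
Steady-state error to a unit step: e_ss = 1/(1+K_pos) = 1/7.201 = 0.139.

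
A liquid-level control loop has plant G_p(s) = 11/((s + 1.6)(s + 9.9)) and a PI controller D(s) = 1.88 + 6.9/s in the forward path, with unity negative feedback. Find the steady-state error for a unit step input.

0

The open loop D(s)G_p(s) has a pole at the origin (type 1), so the static position error constant is infinite and e_ss = 1/(1+∞) = 0.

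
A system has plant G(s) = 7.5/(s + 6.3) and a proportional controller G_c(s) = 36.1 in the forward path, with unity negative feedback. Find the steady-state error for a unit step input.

The loop is type 0. Static position error constant K_pos = G_c(0)·G(0) = 36.1·1.19 = 42.98.
Steady-state error to a unit step: e_ss = 1/(1+K_pos) = 1/43.98 = 0.0227.

0.0227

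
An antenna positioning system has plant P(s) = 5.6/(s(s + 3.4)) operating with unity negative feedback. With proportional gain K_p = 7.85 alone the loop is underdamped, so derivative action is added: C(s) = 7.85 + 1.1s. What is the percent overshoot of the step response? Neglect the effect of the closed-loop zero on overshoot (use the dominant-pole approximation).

Forward path: (7.85 + 1.1s)·5.6/(s(s+3.4)). The closed-loop characteristic equation is s² + (3.4 + 5.6·1.1)s + 5.6·7.85 = 0.
That is s² + 9.56s + 43.96 = 0, so ω_n = 6.63 rad/s and ζ = 9.56/(2·6.63) = 0.7209.
%OS = 100·exp(−πζ/√(1−ζ²)) = 3.81%.

3.81%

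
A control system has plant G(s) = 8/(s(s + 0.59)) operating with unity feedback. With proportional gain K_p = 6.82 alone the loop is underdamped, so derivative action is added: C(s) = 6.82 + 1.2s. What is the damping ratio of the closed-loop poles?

Forward path: (6.82 + 1.2s)·8/(s(s+0.59)). The closed-loop characteristic equation is s² + (0.59 + 8·1.2)s + 8·6.82 = 0.
That is s² + 10.19s + 54.56 = 0, so ω_n = 7.386 rad/s and ζ = 10.19/(2·7.386) = 0.6898.

ζ = 0.69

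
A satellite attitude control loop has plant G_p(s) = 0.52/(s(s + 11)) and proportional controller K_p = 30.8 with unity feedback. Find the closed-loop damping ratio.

The closed-loop denominator is s(s+11) + 30.8·0.52 = s² + 11s + 16.02.
So ω_n² = 16.02 ⇒ ω_n = 4.002 rad/s, and ζ = 11/(2ω_n) = 1.37.

ζ = 1.37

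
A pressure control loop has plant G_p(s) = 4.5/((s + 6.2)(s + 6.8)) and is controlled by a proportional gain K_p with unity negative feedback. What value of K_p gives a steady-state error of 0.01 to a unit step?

K_p = 928

For a type-0 loop with proportional control, e_ss = 1/(1 + K_p·G_p(0)).
G_p(0) = 0.1067. Require 1/(1 + K_p·0.1067) = 0.01, so 1 + 0.1067·K_p = 100.
K_p = (100 − 1)/0.1067 = 928.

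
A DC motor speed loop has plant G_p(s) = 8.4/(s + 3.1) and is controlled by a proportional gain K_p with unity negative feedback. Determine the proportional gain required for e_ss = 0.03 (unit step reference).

K_p = 11.9

For a type-0 loop with proportional control, e_ss = 1/(1 + K_p·G_p(0)).
G_p(0) = 2.71. Require 1/(1 + K_p·2.71) = 0.03, so 1 + 2.71·K_p = 33.33.
K_p = (33.33 − 1)/2.71 = 11.9.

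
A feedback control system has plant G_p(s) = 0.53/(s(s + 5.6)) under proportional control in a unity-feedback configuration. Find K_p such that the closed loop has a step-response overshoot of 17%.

K_p = 61.3

From %OS = 100·exp(−πζ/√(1−ζ²)) = 17%, ζ = −ln(0.17)/√(π²+ln²(0.17)) = 0.4913.
Characteristic equation s² + 5.6s + 0.53K_p = 0 gives ζ = 5.6/(2√(0.53K_p)).
Setting ζ = 0.4913: √(0.53K_p) = 5.6/(2·0.4913) = 5.699, so K_p = 32.48/0.53 = 61.3.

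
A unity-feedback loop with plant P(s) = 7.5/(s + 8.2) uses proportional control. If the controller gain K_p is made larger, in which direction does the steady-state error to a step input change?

decrease

e_ss = 1/(1 + K_p·P(0)); a larger K_p raises the denominator, so e_ss decreases.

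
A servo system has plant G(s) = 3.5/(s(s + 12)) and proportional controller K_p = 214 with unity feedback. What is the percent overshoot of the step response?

The closed-loop denominator s² + 12s + 749 gives ω_n = √749 = 27.37 and ζ = 12/(2ω_n) = 0.2192.
%OS = 100·exp(−πζ/√(1−ζ²)) = 100·exp(−π·0.2192/√0.9519) = 49.4%.

49.4%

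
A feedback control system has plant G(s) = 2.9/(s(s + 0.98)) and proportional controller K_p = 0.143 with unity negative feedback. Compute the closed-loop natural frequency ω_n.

With unity feedback the closed-loop characteristic equation is s² + 0.98s + 0.143·2.9 = s² + 0.98s + 0.4147 = 0.
Matching s² + 2ζω_n s + ω_n²: ω_n = √0.4147 = 0.644 rad/s and 2ζω_n = 0.98, so ζ = 0.98/(2·0.644) = 0.761.

ω_n = 0.644 rad/s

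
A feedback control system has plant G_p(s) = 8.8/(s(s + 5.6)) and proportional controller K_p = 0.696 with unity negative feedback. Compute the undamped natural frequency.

With unity feedback the closed-loop characteristic equation is s² + 5.6s + 0.696·8.8 = s² + 5.6s + 6.125 = 0.
So ω_n² = 6.125 ⇒ ω_n = 2.475 rad/s, and ζ = 5.6/(2ω_n) = 1.13.

ω_n = 2.47 rad/s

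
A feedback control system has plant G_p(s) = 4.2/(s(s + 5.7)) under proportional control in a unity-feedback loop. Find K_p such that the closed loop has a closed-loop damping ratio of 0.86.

K_p = 2.61

Closed-loop characteristic equation: s² + 5.7s + K_p·4.2 = 0.
So ω_n = √(4.2K_p) and 2ζω_n = 5.7, giving ζ = 5.7/(2√(4.2K_p)).
Setting ζ = 0.86: √(4.2K_p) = 5.7/(2·0.86) = 3.314, so K_p = 10.98/4.2 = 2.61.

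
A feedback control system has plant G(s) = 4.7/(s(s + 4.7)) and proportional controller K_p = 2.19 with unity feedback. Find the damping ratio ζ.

1 + K_p·G(s) = 0 gives s² + 4.7s + 10.29 = 0.
Matching s² + 2ζω_n s + ω_n²: ω_n = √10.29 = 3.208 rad/s and 2ζω_n = 4.7, so ζ = 4.7/(2·3.208) = 0.732.

ζ = 0.732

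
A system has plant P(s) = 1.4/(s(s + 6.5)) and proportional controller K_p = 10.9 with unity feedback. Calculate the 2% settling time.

T_s ≈ 1.23 s

The closed-loop denominator s² + 6.5s + 15.26 gives ω_n = √15.26 = 3.906 and ζ = 6.5/(2ω_n) = 0.832.
2% settling time T_s ≈ 4/(ζω_n) = 4/3.25 = 1.23 s.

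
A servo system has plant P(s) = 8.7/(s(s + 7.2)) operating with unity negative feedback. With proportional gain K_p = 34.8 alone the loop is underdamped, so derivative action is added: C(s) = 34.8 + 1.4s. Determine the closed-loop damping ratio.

ζ = 0.557

Forward path: (34.8 + 1.4s)·8.7/(s(s+7.2)). The closed-loop characteristic equation is s² + (7.2 + 8.7·1.4)s + 8.7·34.8 = 0.
That is s² + 19.38s + 302.8 = 0, so ω_n = 17.4 rad/s and ζ = 19.38/(2·17.4) = 0.5569.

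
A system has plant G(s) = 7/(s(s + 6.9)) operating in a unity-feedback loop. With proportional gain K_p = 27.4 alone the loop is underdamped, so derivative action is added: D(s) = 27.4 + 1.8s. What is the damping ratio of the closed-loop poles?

Forward path: (27.4 + 1.8s)·7/(s(s+6.9)). The closed-loop characteristic equation is s² + (6.9 + 7·1.8)s + 7·27.4 = 0.
That is s² + 19.5s + 191.8 = 0, so ω_n = 13.85 rad/s and ζ = 19.5/(2·13.85) = 0.704.

ζ = 0.704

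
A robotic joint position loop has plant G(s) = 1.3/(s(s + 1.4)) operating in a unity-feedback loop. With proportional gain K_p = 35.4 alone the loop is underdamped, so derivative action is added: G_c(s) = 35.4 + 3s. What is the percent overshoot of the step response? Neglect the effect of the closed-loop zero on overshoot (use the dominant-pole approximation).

Forward path: (35.4 + 3s)·1.3/(s(s+1.4)). The closed-loop characteristic equation is s² + (1.4 + 1.3·3)s + 1.3·35.4 = 0.
That is s² + 5.3s + 46.02 = 0, so ω_n = 6.784 rad/s and ζ = 5.3/(2·6.784) = 0.3906.
%OS = 100·exp(−πζ/√(1−ζ²)) = 26.4%.

26.4%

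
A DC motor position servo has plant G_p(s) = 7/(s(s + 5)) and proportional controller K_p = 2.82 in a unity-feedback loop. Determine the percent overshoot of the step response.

The closed-loop denominator s² + 5s + 19.74 gives ω_n = √19.74 = 4.443 and ζ = 5/(2ω_n) = 0.5627.
%OS = 100·exp(−πζ/√(1−ζ²)) = 100·exp(−π·0.5627/√0.6834) = 11.8%.

11.8%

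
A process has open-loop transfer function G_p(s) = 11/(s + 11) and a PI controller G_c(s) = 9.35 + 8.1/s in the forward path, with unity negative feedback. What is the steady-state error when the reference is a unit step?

The open loop G_c(s)G_p(s) has a pole at the origin (type 1), so the static position error constant is infinite and e_ss = 1/(1+∞) = 0.

0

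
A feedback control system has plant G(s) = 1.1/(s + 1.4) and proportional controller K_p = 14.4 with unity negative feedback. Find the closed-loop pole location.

Closed-loop transfer function: T(s) = K_p·G(s)/(1 + K_p·G(s)) = 15.84/(s + 1.4 + 15.84) = 15.84/(s + 17.24).
The closed-loop pole is at s = −17.24.

s = -17.24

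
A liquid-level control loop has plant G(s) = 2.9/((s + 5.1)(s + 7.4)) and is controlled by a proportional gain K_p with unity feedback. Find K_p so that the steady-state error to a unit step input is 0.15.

K_p = 73.7

For a type-0 loop with proportional control, e_ss = 1/(1 + K_p·G(0)).
G(0) = 0.07684. Require 1/(1 + K_p·0.07684) = 0.15, so 1 + 0.07684·K_p = 6.667.
K_p = (6.667 − 1)/0.07684 = 73.7.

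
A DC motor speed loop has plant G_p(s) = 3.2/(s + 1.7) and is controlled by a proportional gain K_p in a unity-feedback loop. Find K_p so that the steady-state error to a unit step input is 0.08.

K_p = 6.11

Steady-state error for a unit step on this type-0 loop is 1/(1 + K_p·G_p(0)).
G_p(0) = 1.882. Require 1/(1 + K_p·1.882) = 0.08, so 1 + 1.882·K_p = 12.5.
K_p = (12.5 − 1)/1.882 = 6.11.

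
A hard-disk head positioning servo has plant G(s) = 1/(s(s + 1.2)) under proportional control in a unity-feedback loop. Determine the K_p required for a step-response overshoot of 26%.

K_p = 2.32

From %OS = 100·exp(−πζ/√(1−ζ²)) = 26%, ζ = −ln(0.26)/√(π²+ln²(0.26)) = 0.3941.
Characteristic equation s² + 1.2s + 1K_p = 0 gives ζ = 1.2/(2√(1K_p)).
Setting ζ = 0.3941: √(1K_p) = 1.2/(2·0.3941) = 1.523, so K_p = 2.318/1 = 2.32.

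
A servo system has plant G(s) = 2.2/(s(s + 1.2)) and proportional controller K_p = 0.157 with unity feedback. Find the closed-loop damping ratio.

ζ = 1.02

1 + K_p·G(s) = 0 gives s² + 1.2s + 0.3454 = 0.
So ω_n² = 0.3454 ⇒ ω_n = 0.5877 rad/s, and ζ = 1.2/(2ω_n) = 1.02.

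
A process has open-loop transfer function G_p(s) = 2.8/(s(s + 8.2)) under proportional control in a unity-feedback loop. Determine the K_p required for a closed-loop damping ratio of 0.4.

Closed-loop characteristic equation: s² + 8.2s + K_p·2.8 = 0.
So ω_n = √(2.8K_p) and 2ζω_n = 8.2, giving ζ = 8.2/(2√(2.8K_p)).
Setting ζ = 0.4: √(2.8K_p) = 8.2/(2·0.4) = 10.25, so K_p = 105.1/2.8 = 37.5.

K_p = 37.5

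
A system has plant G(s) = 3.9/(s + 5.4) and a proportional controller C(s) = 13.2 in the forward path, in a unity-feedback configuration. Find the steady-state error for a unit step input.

The loop is type 0. Static position error constant K_pos = C(0)·G(0) = 13.2·0.7222 = 9.533.
Steady-state error to a unit step: e_ss = 1/(1+K_pos) = 1/10.53 = 0.0949.

0.0949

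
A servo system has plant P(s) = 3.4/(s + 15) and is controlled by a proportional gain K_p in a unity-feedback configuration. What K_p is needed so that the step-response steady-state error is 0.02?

K_p = 216

For a type-0 loop with proportional control, e_ss = 1/(1 + K_p·P(0)).
P(0) = 0.2267. Require 1/(1 + K_p·0.2267) = 0.02, so 1 + 0.2267·K_p = 50.
K_p = (50 − 1)/0.2267 = 216.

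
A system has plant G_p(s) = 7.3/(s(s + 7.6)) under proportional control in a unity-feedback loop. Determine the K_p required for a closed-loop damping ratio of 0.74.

K_p = 3.61

Closed-loop characteristic equation: s² + 7.6s + K_p·7.3 = 0.
So ω_n = √(7.3K_p) and 2ζω_n = 7.6, giving ζ = 7.6/(2√(7.3K_p)).
Setting ζ = 0.74: √(7.3K_p) = 7.6/(2·0.74) = 5.135, so K_p = 26.37/7.3 = 3.61.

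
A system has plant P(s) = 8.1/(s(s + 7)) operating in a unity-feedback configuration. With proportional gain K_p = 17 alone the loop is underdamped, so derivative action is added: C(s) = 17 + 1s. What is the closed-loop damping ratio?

Forward path: (17 + 1s)·8.1/(s(s+7)). The closed-loop characteristic equation is s² + (7 + 8.1·1)s + 8.1·17 = 0.
That is s² + 15.1s + 137.7 = 0, so ω_n = 11.73 rad/s and ζ = 15.1/(2·11.73) = 0.6434.

ζ = 0.643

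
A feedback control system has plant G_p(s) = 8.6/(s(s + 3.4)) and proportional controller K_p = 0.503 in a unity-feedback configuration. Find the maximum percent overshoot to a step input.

1.16%

From 1 + K_pG_p(s) = 0: s² + 3.4s + 4.326 = 0 ⇒ ω_n = 2.08, ζ = 0.8174.
%OS = 100·exp(−πζ/√(1−ζ²)) = 100·exp(−π·0.8174/√0.3319) = 1.16%.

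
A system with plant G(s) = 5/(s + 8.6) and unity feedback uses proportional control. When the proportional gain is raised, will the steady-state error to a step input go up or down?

The position error constant K_pos = K_p·G(0) grows with K_p, and e_ss = 1/(1+K_pos) falls.

decrease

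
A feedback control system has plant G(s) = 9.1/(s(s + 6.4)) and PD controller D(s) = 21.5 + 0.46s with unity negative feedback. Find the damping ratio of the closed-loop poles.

ζ = 0.378

Forward path: (21.5 + 0.46s)·9.1/(s(s+6.4)). The closed-loop characteristic equation is s² + (6.4 + 9.1·0.46)s + 9.1·21.5 = 0.
That is s² + 10.59s + 195.7 = 0, so ω_n = 13.99 rad/s and ζ = 10.59/(2·13.99) = 0.3784.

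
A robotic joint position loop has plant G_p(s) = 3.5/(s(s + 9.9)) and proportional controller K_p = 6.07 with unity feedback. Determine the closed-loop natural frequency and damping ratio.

ω_n = 4.61 rad/s, ζ = 1.07

The closed-loop denominator is s(s+9.9) + 6.07·3.5 = s² + 9.9s + 21.25.
So ω_n² = 21.25 ⇒ ω_n = 4.609 rad/s, and ζ = 9.9/(2ω_n) = 1.07.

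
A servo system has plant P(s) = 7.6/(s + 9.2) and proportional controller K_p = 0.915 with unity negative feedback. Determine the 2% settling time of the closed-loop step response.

Closed-loop transfer function: T(s) = K_p·P(s)/(1 + K_p·P(s)) = 6.954/(s + 9.2 + 6.954) = 6.954/(s + 16.15).
Time constant τ = 1/16.15 = 0.0619 s, so the 2% settling time is about 4τ = 0.248 s.

T_s ≈ 0.248 s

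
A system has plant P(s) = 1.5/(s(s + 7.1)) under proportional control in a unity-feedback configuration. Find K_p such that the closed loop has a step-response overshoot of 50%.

K_p = 181

From %OS = 100·exp(−πζ/√(1−ζ²)) = 50%, ζ = −ln(0.5)/√(π²+ln²(0.5)) = 0.2155.
Characteristic equation s² + 7.1s + 1.5K_p = 0 gives ζ = 7.1/(2√(1.5K_p)).
Setting ζ = 0.2155: √(1.5K_p) = 7.1/(2·0.2155) = 16.48, so K_p = 271.5/1.5 = 181.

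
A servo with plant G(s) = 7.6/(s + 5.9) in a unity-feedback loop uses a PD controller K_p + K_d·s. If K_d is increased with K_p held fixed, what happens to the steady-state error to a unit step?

unchanged

K_d affects only the transient (the s-coefficient); the DC loop gain, and hence e_ss, depends only on K_p.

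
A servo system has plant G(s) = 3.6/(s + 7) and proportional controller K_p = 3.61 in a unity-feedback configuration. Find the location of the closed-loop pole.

Closed-loop transfer function: T(s) = K_p·G(s)/(1 + K_p·G(s)) = 13/(s + 7 + 13) = 13/(s + 20).
The closed-loop pole is at s = −20.

s = -20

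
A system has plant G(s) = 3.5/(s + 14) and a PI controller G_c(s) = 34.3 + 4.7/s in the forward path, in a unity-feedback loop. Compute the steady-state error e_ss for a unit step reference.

The open loop G_c(s)G(s) has a pole at the origin (type 1), so the static position error constant is infinite and e_ss = 1/(1+∞) = 0.

0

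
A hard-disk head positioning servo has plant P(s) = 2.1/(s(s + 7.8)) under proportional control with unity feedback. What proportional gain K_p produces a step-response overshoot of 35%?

From %OS = 100·exp(−πζ/√(1−ζ²)) = 35%, ζ = −ln(0.35)/√(π²+ln²(0.35)) = 0.3169.
Characteristic equation s² + 7.8s + 2.1K_p = 0 gives ζ = 7.8/(2√(2.1K_p)).
Setting ζ = 0.3169: √(2.1K_p) = 7.8/(2·0.3169) = 12.31, so K_p = 151.4/2.1 = 72.1.

K_p = 72.1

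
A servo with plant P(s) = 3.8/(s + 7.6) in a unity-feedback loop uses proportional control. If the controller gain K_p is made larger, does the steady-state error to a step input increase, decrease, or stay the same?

e_ss = 1/(1 + K_p·P(0)); a larger K_p raises the denominator, so e_ss decreases.

decrease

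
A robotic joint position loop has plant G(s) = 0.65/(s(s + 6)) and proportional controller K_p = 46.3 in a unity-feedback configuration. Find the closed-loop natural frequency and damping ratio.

1 + K_p·G(s) = 0 gives s² + 6s + 30.09 = 0.
So ω_n² = 30.09 ⇒ ω_n = 5.486 rad/s, and ζ = 6/(2ω_n) = 0.547.

ω_n = 5.49 rad/s, ζ = 0.547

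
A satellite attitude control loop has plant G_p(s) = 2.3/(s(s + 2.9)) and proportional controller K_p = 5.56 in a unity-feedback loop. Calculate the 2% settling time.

The closed-loop denominator s² + 2.9s + 12.79 gives ω_n = √12.79 = 3.576 and ζ = 2.9/(2ω_n) = 0.4055.
2% settling time T_s ≈ 4/(ζω_n) = 4/1.45 = 2.76 s.

T_s ≈ 2.76 s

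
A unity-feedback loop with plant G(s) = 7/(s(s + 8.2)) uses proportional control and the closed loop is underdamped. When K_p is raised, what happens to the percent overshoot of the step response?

ζ = 8.2/(2√(7K_p)) decreases as K_p grows; lower damping means more overshoot.

increase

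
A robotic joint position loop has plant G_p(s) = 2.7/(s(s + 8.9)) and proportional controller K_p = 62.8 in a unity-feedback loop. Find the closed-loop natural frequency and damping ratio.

ω_n = 13 rad/s, ζ = 0.342

With unity feedback the closed-loop characteristic equation is s² + 8.9s + 62.8·2.7 = s² + 8.9s + 169.6 = 0.
Matching s² + 2ζω_n s + ω_n²: ω_n = √169.6 = 13.02 rad/s and 2ζω_n = 8.9, so ζ = 8.9/(2·13.02) = 0.342.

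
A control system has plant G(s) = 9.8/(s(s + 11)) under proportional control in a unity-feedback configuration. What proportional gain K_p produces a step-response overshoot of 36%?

K_p = 32.3

From %OS = 100·exp(−πζ/√(1−ζ²)) = 36%, ζ = −ln(0.36)/√(π²+ln²(0.36)) = 0.3093.
Characteristic equation s² + 11s + 9.8K_p = 0 gives ζ = 11/(2√(9.8K_p)).
Setting ζ = 0.3093: √(9.8K_p) = 11/(2·0.3093) = 17.78, so K_p = 316.3/9.8 = 32.3.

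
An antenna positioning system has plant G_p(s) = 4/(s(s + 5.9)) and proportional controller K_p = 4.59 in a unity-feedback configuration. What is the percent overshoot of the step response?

From 1 + K_pG_p(s) = 0: s² + 5.9s + 18.36 = 0 ⇒ ω_n = 4.285, ζ = 0.6885.
%OS = 100·exp(−πζ/√(1−ζ²)) = 100·exp(−π·0.6885/√0.526) = 5.07%.

5.07%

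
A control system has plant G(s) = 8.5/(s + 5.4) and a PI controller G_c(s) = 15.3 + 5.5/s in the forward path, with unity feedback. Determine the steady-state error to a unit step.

0

The open loop G_c(s)G(s) has a pole at the origin (type 1), so the static position error constant is infinite and e_ss = 1/(1+∞) = 0.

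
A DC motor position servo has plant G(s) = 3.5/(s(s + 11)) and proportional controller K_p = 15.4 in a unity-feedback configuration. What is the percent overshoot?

Closed-loop characteristic equation: s² + 11s + 53.9 = 0, so ω_n = 7.342 rad/s and ζ = 11/(2·7.342) = 0.7491.
%OS = 100·exp(−πζ/√(1−ζ²)) = 100·exp(−π·0.7491/√0.4388) = 2.86%.

2.86%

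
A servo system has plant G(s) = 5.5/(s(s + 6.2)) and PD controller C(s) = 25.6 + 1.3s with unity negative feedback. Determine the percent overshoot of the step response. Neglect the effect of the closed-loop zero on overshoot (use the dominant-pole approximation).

11.8%

Forward path: (25.6 + 1.3s)·5.5/(s(s+6.2)). The closed-loop characteristic equation is s² + (6.2 + 5.5·1.3)s + 5.5·25.6 = 0.
That is s² + 13.35s + 140.8 = 0, so ω_n = 11.87 rad/s and ζ = 13.35/(2·11.87) = 0.5625.
%OS = 100·exp(−πζ/√(1−ζ²)) = 11.8%.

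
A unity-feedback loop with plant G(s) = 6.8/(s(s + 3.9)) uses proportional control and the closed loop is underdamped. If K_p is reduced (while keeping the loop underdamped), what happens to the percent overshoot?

ζ = 3.9/(2√(6.8K_p)) rises as K_p falls; higher damping means less overshoot.

decrease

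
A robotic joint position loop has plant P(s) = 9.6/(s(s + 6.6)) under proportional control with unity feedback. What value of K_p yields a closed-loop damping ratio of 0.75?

K_p = 2.02

Closed-loop characteristic equation: s² + 6.6s + K_p·9.6 = 0.
So ω_n = √(9.6K_p) and 2ζω_n = 6.6, giving ζ = 6.6/(2√(9.6K_p)).
Setting ζ = 0.75: √(9.6K_p) = 6.6/(2·0.75) = 4.4, so K_p = 19.36/9.6 = 2.02.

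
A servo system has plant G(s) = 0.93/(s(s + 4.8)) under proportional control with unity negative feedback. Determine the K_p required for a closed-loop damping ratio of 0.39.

Closed-loop characteristic equation: s² + 4.8s + K_p·0.93 = 0.
So ω_n = √(0.93K_p) and 2ζω_n = 4.8, giving ζ = 4.8/(2√(0.93K_p)).
Setting ζ = 0.39: √(0.93K_p) = 4.8/(2·0.39) = 6.154, so K_p = 37.87/0.93 = 40.7.

K_p = 40.7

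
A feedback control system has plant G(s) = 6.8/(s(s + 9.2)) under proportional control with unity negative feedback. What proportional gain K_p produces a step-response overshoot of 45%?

K_p = 51.3

From %OS = 100·exp(−πζ/√(1−ζ²)) = 45%, ζ = −ln(0.45)/√(π²+ln²(0.45)) = 0.2463.
Characteristic equation s² + 9.2s + 6.8K_p = 0 gives ζ = 9.2/(2√(6.8K_p)).
Setting ζ = 0.2463: √(6.8K_p) = 9.2/(2·0.2463) = 18.67, so K_p = 348.7/6.8 = 51.3.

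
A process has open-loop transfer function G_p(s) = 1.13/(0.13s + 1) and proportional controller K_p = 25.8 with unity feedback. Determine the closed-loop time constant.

Closed loop: T(s) = K_p·G_p/(1+K_p·G_p) = 29.15/(0.13s + 1 + 29.15), with pole at s = −(1 + 29.15)/0.13 = −232.
Closed-loop time constant τ = 1/232 = 0.00431 s.

τ = 0.00431 s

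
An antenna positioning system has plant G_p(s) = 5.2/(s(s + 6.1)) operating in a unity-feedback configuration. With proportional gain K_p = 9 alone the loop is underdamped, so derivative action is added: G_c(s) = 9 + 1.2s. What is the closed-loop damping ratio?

Forward path: (9 + 1.2s)·5.2/(s(s+6.1)). The closed-loop characteristic equation is s² + (6.1 + 5.2·1.2)s + 5.2·9 = 0.
That is s² + 12.34s + 46.8 = 0, so ω_n = 6.841 rad/s and ζ = 12.34/(2·6.841) = 0.9019.

ζ = 0.902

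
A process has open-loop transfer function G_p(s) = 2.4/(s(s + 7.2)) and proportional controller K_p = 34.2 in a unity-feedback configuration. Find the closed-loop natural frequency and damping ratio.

ω_n = 9.06 rad/s, ζ = 0.397

1 + K_p·G_p(s) = 0 gives s² + 7.2s + 82.08 = 0.
Matching s² + 2ζω_n s + ω_n²: ω_n = √82.08 = 9.06 rad/s and 2ζω_n = 7.2, so ζ = 7.2/(2·9.06) = 0.397.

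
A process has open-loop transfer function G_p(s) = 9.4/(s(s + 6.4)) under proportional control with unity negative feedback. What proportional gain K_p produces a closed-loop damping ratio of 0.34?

Closed-loop characteristic equation: s² + 6.4s + K_p·9.4 = 0.
So ω_n = √(9.4K_p) and 2ζω_n = 6.4, giving ζ = 6.4/(2√(9.4K_p)).
Setting ζ = 0.34: √(9.4K_p) = 6.4/(2·0.34) = 9.412, so K_p = 88.58/9.4 = 9.42.

K_p = 9.42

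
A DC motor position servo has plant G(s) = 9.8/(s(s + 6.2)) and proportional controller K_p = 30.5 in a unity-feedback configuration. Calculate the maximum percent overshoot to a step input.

The closed-loop denominator s² + 6.2s + 298.9 gives ω_n = √298.9 = 17.29 and ζ = 6.2/(2ω_n) = 0.1793.
%OS = 100·exp(−πζ/√(1−ζ²)) = 100·exp(−π·0.1793/√0.9678) = 56.4%.

56.4%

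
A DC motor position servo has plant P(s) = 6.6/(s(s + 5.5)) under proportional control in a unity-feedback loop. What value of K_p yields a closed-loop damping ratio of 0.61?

Closed-loop characteristic equation: s² + 5.5s + K_p·6.6 = 0.
So ω_n = √(6.6K_p) and 2ζω_n = 5.5, giving ζ = 5.5/(2√(6.6K_p)).
Setting ζ = 0.61: √(6.6K_p) = 5.5/(2·0.61) = 4.508, so K_p = 20.32/6.6 = 3.08.

K_p = 3.08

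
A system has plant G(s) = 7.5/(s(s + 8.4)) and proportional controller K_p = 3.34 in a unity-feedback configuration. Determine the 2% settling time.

Closed-loop characteristic equation: s² + 8.4s + 25.05 = 0, so ω_n = 5.005 rad/s and ζ = 8.4/(2·5.005) = 0.8392.
2% settling time T_s ≈ 4/(ζω_n) = 4/4.2 = 0.952 s.

T_s ≈ 0.952 s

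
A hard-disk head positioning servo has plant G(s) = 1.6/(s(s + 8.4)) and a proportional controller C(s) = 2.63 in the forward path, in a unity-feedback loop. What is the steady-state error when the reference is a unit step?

0

The open loop C(s)G(s) has a pole at the origin (type 1), so the static position error constant is infinite and e_ss = 1/(1+∞) = 0.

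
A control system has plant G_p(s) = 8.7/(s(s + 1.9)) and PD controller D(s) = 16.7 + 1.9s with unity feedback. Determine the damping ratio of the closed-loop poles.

ζ = 0.764

Forward path: (16.7 + 1.9s)·8.7/(s(s+1.9)). The closed-loop characteristic equation is s² + (1.9 + 8.7·1.9)s + 8.7·16.7 = 0.
That is s² + 18.43s + 145.3 = 0, so ω_n = 12.05 rad/s and ζ = 18.43/(2·12.05) = 0.7645.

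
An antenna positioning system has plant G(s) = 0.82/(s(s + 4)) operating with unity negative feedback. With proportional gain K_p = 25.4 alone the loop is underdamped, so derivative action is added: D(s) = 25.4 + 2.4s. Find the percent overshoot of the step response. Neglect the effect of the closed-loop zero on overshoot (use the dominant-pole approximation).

Forward path: (25.4 + 2.4s)·0.82/(s(s+4)). The closed-loop characteristic equation is s² + (4 + 0.82·2.4)s + 0.82·25.4 = 0.
That is s² + 5.968s + 20.83 = 0, so ω_n = 4.564 rad/s and ζ = 5.968/(2·4.564) = 0.6538.
%OS = 100·exp(−πζ/√(1−ζ²)) = 6.62%.

6.62%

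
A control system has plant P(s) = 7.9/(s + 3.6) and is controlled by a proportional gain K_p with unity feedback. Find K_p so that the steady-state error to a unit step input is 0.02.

K_p = 22.3

The loop is type 0, so e_ss(step) = 1/(1 + K_pos) with K_pos = K_p·P(0).
P(0) = 2.194. Require 1/(1 + K_p·2.194) = 0.02, so 1 + 2.194·K_p = 50.
K_p = (50 − 1)/2.194 = 22.3.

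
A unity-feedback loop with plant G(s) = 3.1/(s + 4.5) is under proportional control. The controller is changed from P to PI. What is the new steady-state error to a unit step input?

0

Adding integral action puts a pole at s = 0 in the forward path, raising the system type to 1; a type-1 loop has zero steady-state error to a step.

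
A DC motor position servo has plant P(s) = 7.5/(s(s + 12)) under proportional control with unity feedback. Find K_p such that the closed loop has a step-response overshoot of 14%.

K_p = 17.1

From %OS = 100·exp(−πζ/√(1−ζ²)) = 14%, ζ = −ln(0.14)/√(π²+ln²(0.14)) = 0.5305.
Characteristic equation s² + 12s + 7.5K_p = 0 gives ζ = 12/(2√(7.5K_p)).
Setting ζ = 0.5305: √(7.5K_p) = 12/(2·0.5305) = 11.31, so K_p = 127.9/7.5 = 17.1.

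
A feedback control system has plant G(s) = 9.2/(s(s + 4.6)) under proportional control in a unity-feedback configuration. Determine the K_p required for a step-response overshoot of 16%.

K_p = 2.26

From %OS = 100·exp(−πζ/√(1−ζ²)) = 16%, ζ = −ln(0.16)/√(π²+ln²(0.16)) = 0.5039.
Characteristic equation s² + 4.6s + 9.2K_p = 0 gives ζ = 4.6/(2√(9.2K_p)).
Setting ζ = 0.5039: √(9.2K_p) = 4.6/(2·0.5039) = 4.565, so K_p = 20.84/9.2 = 2.26.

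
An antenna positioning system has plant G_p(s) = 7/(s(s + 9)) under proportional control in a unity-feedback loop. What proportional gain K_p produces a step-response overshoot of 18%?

From %OS = 100·exp(−πζ/√(1−ζ²)) = 18%, ζ = −ln(0.18)/√(π²+ln²(0.18)) = 0.4791.
Characteristic equation s² + 9s + 7K_p = 0 gives ζ = 9/(2√(7K_p)).
Setting ζ = 0.4791: √(7K_p) = 9/(2·0.4791) = 9.392, so K_p = 88.22/7 = 12.6.

K_p = 12.6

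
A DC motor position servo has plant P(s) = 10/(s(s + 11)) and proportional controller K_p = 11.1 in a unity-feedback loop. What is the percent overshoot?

14.6%

The closed-loop denominator s² + 11s + 111 gives ω_n = √111 = 10.54 and ζ = 11/(2ω_n) = 0.522.
%OS = 100·exp(−πζ/√(1−ζ²)) = 100·exp(−π·0.522/√0.7275) = 14.6%.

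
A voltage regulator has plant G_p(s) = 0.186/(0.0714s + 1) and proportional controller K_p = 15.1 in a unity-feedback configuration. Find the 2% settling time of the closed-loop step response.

Closed loop: T(s) = K_p·G_p/(1+K_p·G_p) = 2.809/(0.0714s + 1 + 2.809), with pole at s = −(1 + 2.809)/0.0714 = −53.34.
τ = 1/53.34 = 0.01875 s, so 2% settling time ≈ 4τ = 0.075 s.

T_s ≈ 0.075 s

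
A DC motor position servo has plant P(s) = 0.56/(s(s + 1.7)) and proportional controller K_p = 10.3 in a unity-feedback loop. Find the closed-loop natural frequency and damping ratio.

ω_n = 2.4 rad/s, ζ = 0.354

1 + K_p·P(s) = 0 gives s² + 1.7s + 5.768 = 0.
So ω_n² = 5.768 ⇒ ω_n = 2.402 rad/s, and ζ = 1.7/(2ω_n) = 0.354.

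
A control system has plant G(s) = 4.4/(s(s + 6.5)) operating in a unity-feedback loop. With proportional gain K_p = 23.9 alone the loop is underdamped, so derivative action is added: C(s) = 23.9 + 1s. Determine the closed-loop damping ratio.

Forward path: (23.9 + 1s)·4.4/(s(s+6.5)). The closed-loop characteristic equation is s² + (6.5 + 4.4·1)s + 4.4·23.9 = 0.
That is s² + 10.9s + 105.2 = 0, so ω_n = 10.25 rad/s and ζ = 10.9/(2·10.25) = 0.5315.

ζ = 0.531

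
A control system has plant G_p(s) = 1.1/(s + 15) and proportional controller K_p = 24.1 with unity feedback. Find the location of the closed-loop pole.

s = -41.51

Closed-loop transfer function: T(s) = K_p·G_p(s)/(1 + K_p·G_p(s)) = 26.51/(s + 15 + 26.51) = 26.51/(s + 41.51).
The closed-loop pole is at s = −41.51.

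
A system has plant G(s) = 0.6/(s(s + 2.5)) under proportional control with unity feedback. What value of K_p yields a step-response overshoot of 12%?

From %OS = 100·exp(−πζ/√(1−ζ²)) = 12%, ζ = −ln(0.12)/√(π²+ln²(0.12)) = 0.5594.
Characteristic equation s² + 2.5s + 0.6K_p = 0 gives ζ = 2.5/(2√(0.6K_p)).
Setting ζ = 0.5594: √(0.6K_p) = 2.5/(2·0.5594) = 2.234, so K_p = 4.993/0.6 = 8.32.

K_p = 8.32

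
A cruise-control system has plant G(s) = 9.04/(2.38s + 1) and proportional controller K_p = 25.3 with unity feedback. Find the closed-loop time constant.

Closed loop: T(s) = K_p·G/(1+K_p·G) = 228.7/(2.38s + 1 + 228.7), with pole at s = −(1 + 228.7)/2.38 = −96.52.
Closed-loop time constant τ = 1/96.52 = 0.0104 s.

τ = 0.0104 s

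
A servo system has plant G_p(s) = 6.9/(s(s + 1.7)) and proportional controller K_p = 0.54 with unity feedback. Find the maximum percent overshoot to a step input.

21.4%

Closed-loop characteristic equation: s² + 1.7s + 3.726 = 0, so ω_n = 1.93 rad/s and ζ = 1.7/(2·1.93) = 0.4403.
%OS = 100·exp(−πζ/√(1−ζ²)) = 100·exp(−π·0.4403/√0.8061) = 21.4%.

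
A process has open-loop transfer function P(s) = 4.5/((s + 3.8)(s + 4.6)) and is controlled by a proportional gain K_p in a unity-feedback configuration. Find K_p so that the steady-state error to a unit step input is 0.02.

K_p = 190

Steady-state error for a unit step on this type-0 loop is 1/(1 + K_p·P(0)).
P(0) = 0.2574. Require 1/(1 + K_p·0.2574) = 0.02, so 1 + 0.2574·K_p = 50.
K_p = (50 − 1)/0.2574 = 190.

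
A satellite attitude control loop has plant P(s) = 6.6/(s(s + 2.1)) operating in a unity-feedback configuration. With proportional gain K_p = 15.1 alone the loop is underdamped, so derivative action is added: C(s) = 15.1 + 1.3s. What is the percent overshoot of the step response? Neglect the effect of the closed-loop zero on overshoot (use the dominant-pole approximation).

13.7%

Forward path: (15.1 + 1.3s)·6.6/(s(s+2.1)). The closed-loop characteristic equation is s² + (2.1 + 6.6·1.3)s + 6.6·15.1 = 0.
That is s² + 10.68s + 99.66 = 0, so ω_n = 9.983 rad/s and ζ = 10.68/(2·9.983) = 0.5349.
%OS = 100·exp(−πζ/√(1−ζ²)) = 13.7%.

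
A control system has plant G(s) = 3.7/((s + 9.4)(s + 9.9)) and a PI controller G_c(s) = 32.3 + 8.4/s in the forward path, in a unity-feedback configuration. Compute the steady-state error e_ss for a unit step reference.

The open loop G_c(s)G(s) has a pole at the origin (type 1), so the static position error constant is infinite and e_ss = 1/(1+∞) = 0.

0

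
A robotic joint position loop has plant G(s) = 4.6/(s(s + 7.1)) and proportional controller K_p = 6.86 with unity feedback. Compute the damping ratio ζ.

1 + K_p·G(s) = 0 gives s² + 7.1s + 31.56 = 0.
Matching s² + 2ζω_n s + ω_n²: ω_n = √31.56 = 5.617 rad/s and 2ζω_n = 7.1, so ζ = 7.1/(2·5.617) = 0.632.

ζ = 0.632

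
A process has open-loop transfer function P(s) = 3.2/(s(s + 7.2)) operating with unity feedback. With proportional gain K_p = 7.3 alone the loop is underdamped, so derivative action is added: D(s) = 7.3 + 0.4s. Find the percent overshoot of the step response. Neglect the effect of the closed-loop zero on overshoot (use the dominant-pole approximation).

Forward path: (7.3 + 0.4s)·3.2/(s(s+7.2)). The closed-loop characteristic equation is s² + (7.2 + 3.2·0.4)s + 3.2·7.3 = 0.
That is s² + 8.48s + 23.36 = 0, so ω_n = 4.833 rad/s and ζ = 8.48/(2·4.833) = 0.8773.
%OS = 100·exp(−πζ/√(1−ζ²)) = 0.321%.

0.321%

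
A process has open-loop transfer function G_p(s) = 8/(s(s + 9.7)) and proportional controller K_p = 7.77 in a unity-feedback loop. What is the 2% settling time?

T_s ≈ 0.825 s

Closed-loop characteristic equation: s² + 9.7s + 62.16 = 0, so ω_n = 7.884 rad/s and ζ = 9.7/(2·7.884) = 0.6152.
2% settling time T_s ≈ 4/(ζω_n) = 4/4.85 = 0.825 s.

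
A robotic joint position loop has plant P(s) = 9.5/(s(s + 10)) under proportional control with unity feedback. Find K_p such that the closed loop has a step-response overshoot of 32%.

K_p = 22.6

From %OS = 100·exp(−πζ/√(1−ζ²)) = 32%, ζ = −ln(0.32)/√(π²+ln²(0.32)) = 0.341.
Characteristic equation s² + 10s + 9.5K_p = 0 gives ζ = 10/(2√(9.5K_p)).
Setting ζ = 0.341: √(9.5K_p) = 10/(2·0.341) = 14.66, so K_p = 215/9.5 = 22.6.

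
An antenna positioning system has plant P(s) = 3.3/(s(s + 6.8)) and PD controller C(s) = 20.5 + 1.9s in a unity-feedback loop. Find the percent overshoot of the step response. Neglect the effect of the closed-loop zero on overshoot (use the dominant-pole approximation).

Forward path: (20.5 + 1.9s)·3.3/(s(s+6.8)). The closed-loop characteristic equation is s² + (6.8 + 3.3·1.9)s + 3.3·20.5 = 0.
That is s² + 13.07s + 67.65 = 0, so ω_n = 8.225 rad/s and ζ = 13.07/(2·8.225) = 0.7945.
%OS = 100·exp(−πζ/√(1−ζ²)) = 1.64%.

1.64%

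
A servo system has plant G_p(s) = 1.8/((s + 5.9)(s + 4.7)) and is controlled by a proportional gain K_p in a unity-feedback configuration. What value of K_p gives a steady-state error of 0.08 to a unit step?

K_p = 177

For a type-0 loop with proportional control, e_ss = 1/(1 + K_p·G_p(0)).
G_p(0) = 0.06491. Require 1/(1 + K_p·0.06491) = 0.08, so 1 + 0.06491·K_p = 12.5.
K_p = (12.5 − 1)/0.06491 = 177.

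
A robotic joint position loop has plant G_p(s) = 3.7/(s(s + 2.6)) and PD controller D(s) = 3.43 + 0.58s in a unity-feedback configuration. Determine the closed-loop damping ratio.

Forward path: (3.43 + 0.58s)·3.7/(s(s+2.6)). The closed-loop characteristic equation is s² + (2.6 + 3.7·0.58)s + 3.7·3.43 = 0.
That is s² + 4.746s + 12.69 = 0, so ω_n = 3.562 rad/s and ζ = 4.746/(2·3.562) = 0.6661.

ζ = 0.666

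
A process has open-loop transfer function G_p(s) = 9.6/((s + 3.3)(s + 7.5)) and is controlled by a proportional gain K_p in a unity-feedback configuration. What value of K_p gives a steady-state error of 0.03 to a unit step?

K_p = 83.4

Steady-state error for a unit step on this type-0 loop is 1/(1 + K_p·G_p(0)).
G_p(0) = 0.3879. Require 1/(1 + K_p·0.3879) = 0.03, so 1 + 0.3879·K_p = 33.33.
K_p = (33.33 − 1)/0.3879 = 83.4.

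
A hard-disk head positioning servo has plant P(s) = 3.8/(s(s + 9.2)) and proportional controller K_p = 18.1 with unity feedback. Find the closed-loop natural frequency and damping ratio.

With unity feedback the closed-loop characteristic equation is s² + 9.2s + 18.1·3.8 = s² + 9.2s + 68.78 = 0.
So ω_n² = 68.78 ⇒ ω_n = 8.293 rad/s, and ζ = 9.2/(2ω_n) = 0.555.

ω_n = 8.29 rad/s, ζ = 0.555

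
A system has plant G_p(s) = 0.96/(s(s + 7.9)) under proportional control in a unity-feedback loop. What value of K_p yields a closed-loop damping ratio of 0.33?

Closed-loop characteristic equation: s² + 7.9s + K_p·0.96 = 0.
So ω_n = √(0.96K_p) and 2ζω_n = 7.9, giving ζ = 7.9/(2√(0.96K_p)).
Setting ζ = 0.33: √(0.96K_p) = 7.9/(2·0.33) = 11.97, so K_p = 143.3/0.96 = 149.

K_p = 149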